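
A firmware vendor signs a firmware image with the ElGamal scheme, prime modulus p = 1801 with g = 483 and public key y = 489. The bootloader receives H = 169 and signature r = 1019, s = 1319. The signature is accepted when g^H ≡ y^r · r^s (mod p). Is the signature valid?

Left side g^H mod p:
Squares mod 1801: 483^1≡483, 483^2≡960, 483^4≡1289, 483^8≡999, 483^16≡247, 483^32≡1576, 483^64≡197, 483^128≡988
169 = 128 + 32 + 8 + 1, so 483^169 ≡ 988·1576·999·483 ≡ 262 (mod 1801)
Right side y^r · r^s mod p:
Squares mod 1801: 489^1≡489, 489^2≡1389, 489^4≡450, 489^8≡788, 489^16≡1400, 489^32≡512, 489^64≡999, 489^128≡247, 489^256≡1576, 489^512≡197
1019 = 512 + 256 + 128 + 64 + 32 + 16 + 8 + 2 + 1, so 489^1019 ≡ 197·1576·247·999·512·1400·788·1389·489 ≡ 1211 (mod 1801)
Squares mod 1801: 1019^1≡1019, 1019^2≡985, 1019^4≡1287, 1019^8≡1250, 1019^16≡1033, 1019^32≡897, 1019^64≡1363, 1019^128≡938, 1019^256≡956, 1019^512≡829, 1019^1024≡1060
1319 = 1024 + 256 + 32 + 4 + 2 + 1, so 1019^1319 ≡ 1060·956·897·1287·985·1019 ≡ 1175 (mod 1801)
1211·1175 = 1422925 ≡ 135 (mod 1801)
262 ≠ 135, so verification fails.

invalid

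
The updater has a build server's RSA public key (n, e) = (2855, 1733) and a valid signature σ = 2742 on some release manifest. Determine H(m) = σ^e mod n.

Squares mod 2855: σ^1≡2742, σ^2≡1349, σ^4≡1166, σ^8≡576, σ^16≡596, σ^32≡1196, σ^64≡61, σ^128≡866, σ^256≡1946, σ^512≡1186, σ^1024≡1936
1733 = 1024 + 512 + 128 + 64 + 4 + 1, so σ^1733 ≡ 1936·1186·866·61·1166·2742 ≡ 1722 (mod 2855)

1722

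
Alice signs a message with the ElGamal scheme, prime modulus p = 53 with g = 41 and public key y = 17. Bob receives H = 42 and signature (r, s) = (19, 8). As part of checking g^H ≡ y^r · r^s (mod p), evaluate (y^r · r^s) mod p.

Squares mod 53: 17^1≡17, 17^2≡24, 17^4≡46, 17^8≡49, 17^16≡16
19 = 16 + 2 + 1, so 17^19 ≡ 16·24·17 ≡ 9 (mod 53)
Squares mod 53: 19^1≡19, 19^2≡43, 19^4≡47, 19^8≡36
19^8 ≡ 36 (mod 53)
y^r · r^s ≡ 9·36 = 324 ≡ 6 (mod 53)

6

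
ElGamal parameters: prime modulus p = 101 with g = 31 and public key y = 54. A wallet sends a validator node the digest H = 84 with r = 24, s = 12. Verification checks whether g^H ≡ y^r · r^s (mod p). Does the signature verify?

verifies

Left side g^H mod p:
31^2 = 961 ≡ 52
31^4 ≡ 52^2 = 2704 ≡ 78
31^8 ≡ 78^2 = 6084 ≡ 24
31^16 ≡ 24^2 = 576 ≡ 71
31^32 ≡ 71^2 = 5041 ≡ 92
31^64 ≡ 92^2 = 8464 ≡ 81
84 = 64 + 16 + 4, so 31^84 ≡ 81·71·78 ≡ 37 (mod 101)
Right side y^r · r^s mod p:
54^2 = 2916 ≡ 88
54^4 ≡ 88^2 = 7744 ≡ 68
54^8 ≡ 68^2 = 4624 ≡ 79
54^16 ≡ 79^2 = 6241 ≡ 80
24 = 16 + 8, so 54^24 ≡ 80·79 ≡ 58 (mod 101)
24^2 = 576 ≡ 71
24^4 ≡ 71^2 = 5041 ≡ 92
24^8 ≡ 92^2 = 8464 ≡ 81
12 = 8 + 4, so 24^12 ≡ 81·92 ≡ 79 (mod 101)
58·79 = 4582 ≡ 37 (mod 101)
37 ≡ 37 (mod 101), so the signature is genuine.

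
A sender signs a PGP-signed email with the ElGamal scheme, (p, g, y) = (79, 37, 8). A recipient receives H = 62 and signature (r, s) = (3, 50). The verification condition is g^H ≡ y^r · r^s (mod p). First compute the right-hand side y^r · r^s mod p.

4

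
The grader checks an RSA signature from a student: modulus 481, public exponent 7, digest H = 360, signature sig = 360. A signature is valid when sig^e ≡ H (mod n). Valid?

sig^2 ≡ 360^2 = 129600 ≡ 211
sig^4 ≡ 211^2 = 44521 ≡ 269
7 = 4 + 2 + 1, so sig^7 ≡ 269·211·360 ≡ 360 (mod 481)
360 = H, so the signature checks out.

yes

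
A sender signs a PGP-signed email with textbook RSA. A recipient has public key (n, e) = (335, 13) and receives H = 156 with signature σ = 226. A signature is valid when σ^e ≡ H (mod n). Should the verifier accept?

accept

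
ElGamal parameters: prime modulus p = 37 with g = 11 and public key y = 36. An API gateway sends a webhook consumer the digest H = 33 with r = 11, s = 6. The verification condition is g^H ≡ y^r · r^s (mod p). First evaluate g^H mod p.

36

11^2 = 121 ≡ 10
11^4 ≡ 10^2 = 100 ≡ 26
11^8 ≡ 26^2 = 676 ≡ 10
11^16 ≡ 10^2 = 100 ≡ 26
11^32 ≡ 26^2 = 676 ≡ 10
33 = 32 + 1, so 11^33 ≡ 10·11 ≡ 36 (mod 37)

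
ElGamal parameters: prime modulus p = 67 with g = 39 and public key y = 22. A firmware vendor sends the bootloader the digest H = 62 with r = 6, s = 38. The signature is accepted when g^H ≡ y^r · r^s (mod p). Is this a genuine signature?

genuine

Left side g^H mod p:
39^2 = 1521 ≡ 47
39^4 ≡ 47^2 = 2209 ≡ 65
39^8 ≡ 65^2 = 4225 ≡ 4
39^16 ≡ 4^2 = 16
39^32 ≡ 16^2 = 256 ≡ 55
62 = 32 + 16 + 8 + 4 + 2, so 39^62 ≡ 55·16·4·65·47 ≡ 33 (mod 67)
Right side y^r · r^s mod p:
22^2 = 484 ≡ 15
22^4 ≡ 15^2 = 225 ≡ 24
6 = 4 + 2, so 22^6 ≡ 24·15 ≡ 25 (mod 67)
6^2 = 36
6^4 ≡ 36^2 = 1296 ≡ 23
6^8 ≡ 23^2 = 529 ≡ 60
6^16 ≡ 60^2 = 3600 ≡ 49
6^32 ≡ 49^2 = 2401 ≡ 56
38 = 32 + 4 + 2, so 6^38 ≡ 56·23·36 ≡ 4 (mod 67)
25·4 = 100 ≡ 33 (mod 67)
33 ≡ 33 (mod 67), so the signature is genuine.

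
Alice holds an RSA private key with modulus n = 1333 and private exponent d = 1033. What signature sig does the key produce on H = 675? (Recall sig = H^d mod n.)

H^2 ≡ 675^2 = 455625 ≡ 1072
H^4 ≡ 1072^2 = 1149184 ≡ 138
H^8 ≡ 138^2 = 19044 ≡ 382
H^16 ≡ 382^2 = 145924 ≡ 627
H^32 ≡ 627^2 = 393129 ≡ 1227
H^64 ≡ 1227^2 = 1505529 ≡ 572
H^128 ≡ 572^2 = 327184 ≡ 599
H^256 ≡ 599^2 = 358801 ≡ 224
H^512 ≡ 224^2 = 50176 ≡ 855
H^1024 ≡ 855^2 = 731025 ≡ 541
1033 = 1024 + 8 + 1, so H^1033 ≡ 541·382·675 ≡ 1066 (mod 1333)

1066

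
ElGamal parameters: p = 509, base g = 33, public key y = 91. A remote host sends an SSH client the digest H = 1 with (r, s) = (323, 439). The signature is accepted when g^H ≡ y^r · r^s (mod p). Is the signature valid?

Left side g^H mod p:
33^1 mod 509 = 33
Right side y^r · r^s mod p:
91^2 = 8281 ≡ 137
91^4 ≡ 137^2 = 18769 ≡ 445
91^8 ≡ 445^2 = 198025 ≡ 24
91^16 ≡ 24^2 = 576 ≡ 67
91^32 ≡ 67^2 = 4489 ≡ 417
91^64 ≡ 417^2 = 173889 ≡ 320
91^128 ≡ 320^2 = 102400 ≡ 91
91^256 ≡ 91^2 = 8281 ≡ 137
323 = 256 + 64 + 2 + 1, so 91^323 ≡ 137·320·137·91 ≡ 278 (mod 509)
323^2 = 104329 ≡ 493
323^4 ≡ 493^2 = 243049 ≡ 256
323^8 ≡ 256^2 = 65536 ≡ 384
323^16 ≡ 384^2 = 147456 ≡ 355
323^32 ≡ 355^2 = 126025 ≡ 302
323^64 ≡ 302^2 = 91204 ≡ 93
323^128 ≡ 93^2 = 8649 ≡ 505
323^256 ≡ 505^2 = 255025 ≡ 16
439 = 256 + 128 + 32 + 16 + 4 + 2 + 1, so 323^439 ≡ 16·505·302·355·256·493·323 ≡ 297 (mod 509)
278·297 = 82566 ≡ 108 (mod 509)
33 ≠ 108, so verification fails.

invalid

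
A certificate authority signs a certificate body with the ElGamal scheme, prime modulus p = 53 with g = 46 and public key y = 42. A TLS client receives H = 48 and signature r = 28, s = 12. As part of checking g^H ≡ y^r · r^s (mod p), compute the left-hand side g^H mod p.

10

46^2 = 2116 ≡ 49
46^4 ≡ 49^2 = 2401 ≡ 16
46^8 ≡ 16^2 = 256 ≡ 44
46^16 ≡ 44^2 = 1936 ≡ 28
46^32 ≡ 28^2 = 784 ≡ 42
48 = 32 + 16, so 46^48 ≡ 42·28 ≡ 10 (mod 53)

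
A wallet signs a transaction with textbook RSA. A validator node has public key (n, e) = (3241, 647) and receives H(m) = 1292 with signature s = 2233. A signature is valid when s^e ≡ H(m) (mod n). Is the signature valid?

invalid

s^2 ≡ 2233^2 = 4986289 ≡ 1631
s^4 ≡ 1631^2 = 2660161 ≡ 2541
s^8 ≡ 2541^2 = 6456681 ≡ 609
s^16 ≡ 609^2 = 370881 ≡ 1407
s^32 ≡ 1407^2 = 1979649 ≡ 2639
s^64 ≡ 2639^2 = 6964321 ≡ 2653
s^128 ≡ 2653^2 = 7038409 ≡ 2198
s^256 ≡ 2198^2 = 4831204 ≡ 2114
s^512 ≡ 2114^2 = 4468996 ≡ 2898
647 = 512 + 128 + 4 + 2 + 1, so s^647 ≡ 2898·2198·2541·1631·2233 ≡ 2695 (mod 3241)
2695 ≠ 1292, so verification fails.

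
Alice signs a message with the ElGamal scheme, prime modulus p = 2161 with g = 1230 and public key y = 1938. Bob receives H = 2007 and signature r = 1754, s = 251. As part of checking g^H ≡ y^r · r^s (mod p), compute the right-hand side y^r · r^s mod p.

1254

1938^2 = 3755844 ≡ 26
1938^4 ≡ 26^2 = 676
1938^8 ≡ 676^2 = 456976 ≡ 1005
1938^16 ≡ 1005^2 = 1010025 ≡ 838
1938^32 ≡ 838^2 = 702244 ≡ 2080
1938^64 ≡ 2080^2 = 4326400 ≡ 78
1938^128 ≡ 78^2 = 6084 ≡ 1762
1938^256 ≡ 1762^2 = 3104644 ≡ 1448
1938^512 ≡ 1448^2 = 2096704 ≡ 534
1938^1024 ≡ 534^2 = 285156 ≡ 2065
1754 = 1024 + 512 + 128 + 64 + 16 + 8 + 2, so 1938^1754 ≡ 2065·534·1762·78·838·1005·26 ≡ 1688 (mod 2161)
1754^2 = 3076516 ≡ 1413
1754^4 ≡ 1413^2 = 1996569 ≡ 1966
1754^8 ≡ 1966^2 = 3865156 ≡ 1288
1754^16 ≡ 1288^2 = 1658944 ≡ 1457
1754^32 ≡ 1457^2 = 2122849 ≡ 747
1754^64 ≡ 747^2 = 558009 ≡ 471
1754^128 ≡ 471^2 = 221841 ≡ 1419
251 = 128 + 64 + 32 + 16 + 8 + 2 + 1, so 1754^251 ≡ 1419·471·747·1457·1288·1413·1754 ≡ 1304 (mod 2161)
y^r · r^s ≡ 1688·1304 = 2201152 ≡ 1254 (mod 2161)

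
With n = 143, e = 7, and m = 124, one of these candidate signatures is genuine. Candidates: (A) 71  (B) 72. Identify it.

Candidate A: 71^2 = 5041 ≡ 36; 71^4 ≡ 36^2 = 1296 ≡ 9; 7 = 4 + 2 + 1, so 71^7 ≡ 9·36·71 ≡ 124 (mod 143)
  → matches m = 124
Candidate B: 72^2 = 5184 ≡ 36; 72^4 ≡ 36^2 = 1296 ≡ 9; 7 = 4 + 2 + 1, so 72^7 ≡ 9·36·72 ≡ 19 (mod 143)

A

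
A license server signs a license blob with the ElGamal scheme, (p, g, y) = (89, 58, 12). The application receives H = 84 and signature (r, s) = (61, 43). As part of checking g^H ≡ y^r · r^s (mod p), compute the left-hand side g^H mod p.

58^84 mod 89 = 25

25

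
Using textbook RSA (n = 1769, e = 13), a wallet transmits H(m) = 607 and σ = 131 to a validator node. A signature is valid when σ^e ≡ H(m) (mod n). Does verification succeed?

passes

σ^2 ≡ 131^2 = 17161 ≡ 1240
σ^4 ≡ 1240^2 = 1537600 ≡ 339
σ^8 ≡ 339^2 = 114921 ≡ 1705
13 = 8 + 4 + 1, so σ^13 ≡ 1705·339·131 ≡ 607 (mod 1769)
σ^13 mod 1769 = 607 matches H(m).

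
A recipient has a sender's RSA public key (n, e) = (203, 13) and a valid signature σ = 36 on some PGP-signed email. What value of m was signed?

141

σ^2 ≡ 36^2 = 1296 ≡ 78
σ^4 ≡ 78^2 = 6084 ≡ 197
σ^8 ≡ 197^2 = 38809 ≡ 36
13 = 8 + 4 + 1, so σ^13 ≡ 36·197·36 ≡ 141 (mod 203)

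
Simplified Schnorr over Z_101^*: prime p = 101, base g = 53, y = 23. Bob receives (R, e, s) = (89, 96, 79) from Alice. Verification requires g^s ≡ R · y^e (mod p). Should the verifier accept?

g^s mod p:
53^79 mod 101 = 75
R · y^e mod p:
23^96 mod 101 = 37
89·37 = 3293 ≡ 61 (mod 101)
75 ≠ 61; the check fails.

reject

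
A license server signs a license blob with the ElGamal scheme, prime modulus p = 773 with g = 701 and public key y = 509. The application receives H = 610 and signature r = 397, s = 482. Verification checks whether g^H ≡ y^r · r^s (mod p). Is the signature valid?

valid

Left side g^H mod p:
701^2 = 491401 ≡ 546
701^4 ≡ 546^2 = 298116 ≡ 511
701^8 ≡ 511^2 = 261121 ≡ 620
701^16 ≡ 620^2 = 384400 ≡ 219
701^32 ≡ 219^2 = 47961 ≡ 35
701^64 ≡ 35^2 = 1225 ≡ 452
701^128 ≡ 452^2 = 204304 ≡ 232
701^256 ≡ 232^2 = 53824 ≡ 487
701^512 ≡ 487^2 = 237169 ≡ 631
610 = 512 + 64 + 32 + 2, so 701^610 ≡ 631·452·35·546 ≡ 737 (mod 773)
Right side y^r · r^s mod p:
509^2 = 259081 ≡ 126
509^4 ≡ 126^2 = 15876 ≡ 416
509^8 ≡ 416^2 = 173056 ≡ 677
509^16 ≡ 677^2 = 458329 ≡ 713
509^32 ≡ 713^2 = 508369 ≡ 508
509^64 ≡ 508^2 = 258064 ≡ 655
509^128 ≡ 655^2 = 429025 ≡ 10
509^256 ≡ 10^2 = 100
397 = 256 + 128 + 8 + 4 + 1, so 509^397 ≡ 100·10·677·416·509 ≡ 81 (mod 773)
397^2 = 157609 ≡ 690
397^4 ≡ 690^2 = 476100 ≡ 705
397^8 ≡ 705^2 = 497025 ≡ 759
397^16 ≡ 759^2 = 576081 ≡ 196
397^32 ≡ 196^2 = 38416 ≡ 539
397^64 ≡ 539^2 = 290521 ≡ 646
397^128 ≡ 646^2 = 417316 ≡ 669
397^256 ≡ 669^2 = 447561 ≡ 767
482 = 256 + 128 + 64 + 32 + 2, so 397^482 ≡ 767·669·646·539·690 ≡ 429 (mod 773)
81·429 = 34749 ≡ 737 (mod 773)
737 ≡ 737 (mod 773), so the signature is genuine.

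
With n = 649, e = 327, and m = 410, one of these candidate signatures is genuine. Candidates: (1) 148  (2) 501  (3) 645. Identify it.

1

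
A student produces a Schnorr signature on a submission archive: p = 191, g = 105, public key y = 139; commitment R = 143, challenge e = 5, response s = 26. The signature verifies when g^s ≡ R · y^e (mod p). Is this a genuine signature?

g^s mod p:
Squares mod 191: 105^1≡105, 105^2≡138, 105^4≡135, 105^8≡80, 105^16≡97
26 = 16 + 8 + 2, so 105^26 ≡ 97·80·138 ≡ 134 (mod 191)
R · y^e mod p:
Squares mod 191: 139^1≡139, 139^2≡30, 139^4≡136
5 = 4 + 1, so 139^5 ≡ 136·139 ≡ 186 (mod 191)
143·186 = 26598 ≡ 49 (mod 191)
134 ≠ 49; the check fails.

forged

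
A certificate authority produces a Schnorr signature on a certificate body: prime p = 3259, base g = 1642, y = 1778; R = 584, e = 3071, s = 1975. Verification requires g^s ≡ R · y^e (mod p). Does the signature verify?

g^s mod p:
Squares mod 3259: 1642^1≡1642, 1642^2≡971, 1642^4≡990, 1642^8≡2400, 1642^16≡1347, 1642^32≡2405, 1642^64≡2559, 1642^128≡1150, 1642^256≡2605, 1642^512≡787, 1642^1024≡159
1975 = 1024 + 512 + 256 + 128 + 32 + 16 + 4 + 2 + 1, so 1642^1975 ≡ 159·787·2605·1150·2405·1347·990·971·1642 ≡ 2450 (mod 3259)
R · y^e mod p:
Squares mod 3259: 1778^1≡1778, 1778^2≡54, 1778^4≡2916, 1778^8≡325, 1778^16≡1337, 1778^32≡1637, 1778^64≡871, 1778^128≡2553, 1778^256≡3068, 1778^512≡632, 1778^1024≡1826, 1778^2048≡319
3071 = 2048 + 512 + 256 + 128 + 64 + 32 + 16 + 8 + 4 + 2 + 1, so 1778^3071 ≡ 319·632·3068·2553·871·1637·1337·325·2916·54·1778 ≡ 60 (mod 3259)
584·60 = 35040 ≡ 2450 (mod 3259)
2450 ≡ 2450 (mod 3259); signature holds.

verifies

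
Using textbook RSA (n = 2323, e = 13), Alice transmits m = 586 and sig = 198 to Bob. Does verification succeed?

passes

sig^2 ≡ 198^2 = 39204 ≡ 2036
sig^4 ≡ 2036^2 = 4145296 ≡ 1064
sig^8 ≡ 1064^2 = 1132096 ≡ 795
13 = 8 + 4 + 1, so sig^13 ≡ 795·1064·198 ≡ 586 (mod 2323)
Since 586 equals the digest 586, verification succeeds.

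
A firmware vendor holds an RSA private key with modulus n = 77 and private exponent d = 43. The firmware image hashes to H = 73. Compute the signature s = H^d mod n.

H^2 ≡ 73^2 = 5329 ≡ 16
H^4 ≡ 16^2 = 256 ≡ 25
H^8 ≡ 25^2 = 625 ≡ 9
H^16 ≡ 9^2 = 81 ≡ 4
H^32 ≡ 4^2 = 16
43 = 32 + 8 + 2 + 1, so H^43 ≡ 16·9·16·73 ≡ 24 (mod 77)

24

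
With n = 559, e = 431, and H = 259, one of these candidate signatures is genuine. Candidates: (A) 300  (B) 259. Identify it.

Candidate A: 300^2 = 90000 ≡ 1; 300^4 ≡ 1^2 = 1; 300^8 ≡ 1^2 = 1; 300^16 ≡ 1^2 = 1; 300^32 ≡ 1^2 = 1; 300^64 ≡ 1^2 = 1; 300^128 ≡ 1^2 = 1; 300^256 ≡ 1^2 = 1; 431 = 256 + 128 + 32 + 8 + 4 + 2 + 1, so 300^431 ≡ 1·1·1·1·1·1·300 ≡ 300 (mod 559)
Candidate B: 259^2 = 67081 ≡ 1; 259^4 ≡ 1^2 = 1; 259^8 ≡ 1^2 = 1; 259^16 ≡ 1^2 = 1; 259^32 ≡ 1^2 = 1; 259^64 ≡ 1^2 = 1; 259^128 ≡ 1^2 = 1; 259^256 ≡ 1^2 = 1; 431 = 256 + 128 + 32 + 8 + 4 + 2 + 1, so 259^431 ≡ 1·1·1·1·1·1·259 ≡ 259 (mod 559)
  → matches H = 259

B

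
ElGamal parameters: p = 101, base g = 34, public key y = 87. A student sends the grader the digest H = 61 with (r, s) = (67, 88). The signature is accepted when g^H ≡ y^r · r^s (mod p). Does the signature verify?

Left side g^H mod p:
34^2 = 1156 ≡ 45
34^4 ≡ 45^2 = 2025 ≡ 5
34^8 ≡ 5^2 = 25
34^16 ≡ 25^2 = 625 ≡ 19
34^32 ≡ 19^2 = 361 ≡ 58
61 = 32 + 16 + 8 + 4 + 1, so 34^61 ≡ 58·19·25·5·34 ≡ 29 (mod 101)
Right side y^r · r^s mod p:
87^2 = 7569 ≡ 95
87^4 ≡ 95^2 = 9025 ≡ 36
87^8 ≡ 36^2 = 1296 ≡ 84
87^16 ≡ 84^2 = 7056 ≡ 87
87^32 ≡ 87^2 = 7569 ≡ 95
87^64 ≡ 95^2 = 9025 ≡ 36
67 = 64 + 2 + 1, so 87^67 ≡ 36·95·87 ≡ 95 (mod 101)
67^2 = 4489 ≡ 45
67^4 ≡ 45^2 = 2025 ≡ 5
67^8 ≡ 5^2 = 25
67^16 ≡ 25^2 = 625 ≡ 19
67^32 ≡ 19^2 = 361 ≡ 58
67^64 ≡ 58^2 = 3364 ≡ 31
88 = 64 + 16 + 8, so 67^88 ≡ 31·19·25 ≡ 80 (mod 101)
95·80 = 7600 ≡ 25 (mod 101)
29 ≠ 25, so verification fails.

does not verify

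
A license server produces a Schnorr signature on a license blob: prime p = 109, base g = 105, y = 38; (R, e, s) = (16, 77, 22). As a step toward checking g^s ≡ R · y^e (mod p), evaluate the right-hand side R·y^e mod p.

38

Squares mod 109: 38^1≡38, 38^2≡27, 38^4≡75, 38^8≡66, 38^16≡105, 38^32≡16, 38^64≡38
77 = 64 + 8 + 4 + 1, so 38^77 ≡ 38·66·75·38 ≡ 16 (mod 109)
R · y^e ≡ 16·16 = 256 ≡ 38 (mod 109)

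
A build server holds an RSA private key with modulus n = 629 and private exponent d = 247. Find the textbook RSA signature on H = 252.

Squares mod 629: H^1≡252, H^2≡604, H^4≡625, H^8≡16, H^16≡256, H^32≡120, H^64≡562, H^128≡86
247 = 128 + 64 + 32 + 16 + 4 + 2 + 1, so H^247 ≡ 86·562·120·256·625·604·252 ≡ 448 (mod 629)

448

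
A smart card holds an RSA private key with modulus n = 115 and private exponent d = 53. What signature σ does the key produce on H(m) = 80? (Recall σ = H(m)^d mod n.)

65

(H(m))^2 ≡ 80^2 = 6400 ≡ 75
(H(m))^4 ≡ 75^2 = 5625 ≡ 105
(H(m))^8 ≡ 105^2 = 11025 ≡ 100
(H(m))^16 ≡ 100^2 = 10000 ≡ 110
(H(m))^32 ≡ 110^2 = 12100 ≡ 25
53 = 32 + 16 + 4 + 1, so (H(m))^53 ≡ 25·110·105·80 ≡ 65 (mod 115)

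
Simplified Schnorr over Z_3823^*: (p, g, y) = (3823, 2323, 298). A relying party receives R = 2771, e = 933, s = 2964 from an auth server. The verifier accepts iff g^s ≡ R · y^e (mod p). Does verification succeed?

g^s mod p:
2323^2 = 5396329 ≡ 2076
2323^4 ≡ 2076^2 = 4309776 ≡ 1255
2323^8 ≡ 1255^2 = 1575025 ≡ 3772
2323^16 ≡ 3772^2 = 14227984 ≡ 2601
2323^32 ≡ 2601^2 = 6765201 ≡ 2314
2323^64 ≡ 2314^2 = 5354596 ≡ 2396
2323^128 ≡ 2396^2 = 5740816 ≡ 2493
2323^256 ≡ 2493^2 = 6215049 ≡ 2674
2323^512 ≡ 2674^2 = 7150276 ≡ 1266
2323^1024 ≡ 1266^2 = 1602756 ≡ 919
2323^2048 ≡ 919^2 = 844561 ≡ 3501
2964 = 2048 + 512 + 256 + 128 + 16 + 4, so 2323^2964 ≡ 3501·1266·2674·2493·2601·1255 ≡ 1108 (mod 3823)
R · y^e mod p:
298^2 = 88804 ≡ 875
298^4 ≡ 875^2 = 765625 ≡ 1025
298^8 ≡ 1025^2 = 1050625 ≡ 3123
298^16 ≡ 3123^2 = 9753129 ≡ 656
298^32 ≡ 656^2 = 430336 ≡ 2160
298^64 ≡ 2160^2 = 4665600 ≡ 1540
298^128 ≡ 1540^2 = 2371600 ≡ 1340
298^256 ≡ 1340^2 = 1795600 ≡ 2613
298^512 ≡ 2613^2 = 6827769 ≡ 3714
933 = 512 + 256 + 128 + 32 + 4 + 1, so 298^933 ≡ 3714·2613·1340·2160·1025·298 ≡ 3411 (mod 3823)
2771·3411 = 9451881 ≡ 1425 (mod 3823)
1108 ≠ 1425; the check fails.

fails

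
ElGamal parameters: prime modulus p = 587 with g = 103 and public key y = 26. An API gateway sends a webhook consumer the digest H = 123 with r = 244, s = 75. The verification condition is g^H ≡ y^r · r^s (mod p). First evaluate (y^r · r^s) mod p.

26^2 = 676 ≡ 89
26^4 ≡ 89^2 = 7921 ≡ 290
26^8 ≡ 290^2 = 84100 ≡ 159
26^16 ≡ 159^2 = 25281 ≡ 40
26^32 ≡ 40^2 = 1600 ≡ 426
26^64 ≡ 426^2 = 181476 ≡ 93
26^128 ≡ 93^2 = 8649 ≡ 431
244 = 128 + 64 + 32 + 16 + 4, so 26^244 ≡ 431·93·426·40·290 ≡ 336 (mod 587)
244^2 = 59536 ≡ 249
244^4 ≡ 249^2 = 62001 ≡ 366
244^8 ≡ 366^2 = 133956 ≡ 120
244^16 ≡ 120^2 = 14400 ≡ 312
244^32 ≡ 312^2 = 97344 ≡ 489
244^64 ≡ 489^2 = 239121 ≡ 212
75 = 64 + 8 + 2 + 1, so 244^75 ≡ 212·120·249·244 ≡ 5 (mod 587)
y^r · r^s ≡ 336·5 = 1680 ≡ 506 (mod 587)

506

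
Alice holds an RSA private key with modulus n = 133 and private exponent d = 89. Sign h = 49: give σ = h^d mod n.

7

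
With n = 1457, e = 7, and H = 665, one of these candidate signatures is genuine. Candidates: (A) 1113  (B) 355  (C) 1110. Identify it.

Candidate A: 1113^7 mod 1457 = 665
  → matches H = 665
Candidate B: 355^7 mod 1457 = 856
Candidate C: 1110^7 mod 1457 = 1451

A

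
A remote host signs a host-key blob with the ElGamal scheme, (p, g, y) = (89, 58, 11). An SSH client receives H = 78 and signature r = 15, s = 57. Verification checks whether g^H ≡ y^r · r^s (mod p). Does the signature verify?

does not verify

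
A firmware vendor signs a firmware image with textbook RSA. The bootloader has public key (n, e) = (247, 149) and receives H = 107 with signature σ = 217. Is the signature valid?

σ^2 ≡ 217^2 = 47089 ≡ 159
σ^4 ≡ 159^2 = 25281 ≡ 87
σ^8 ≡ 87^2 = 7569 ≡ 159
σ^16 ≡ 159^2 = 25281 ≡ 87
σ^32 ≡ 87^2 = 7569 ≡ 159
σ^64 ≡ 159^2 = 25281 ≡ 87
σ^128 ≡ 87^2 = 7569 ≡ 159
149 = 128 + 16 + 4 + 1, so σ^149 ≡ 159·87·87·217 ≡ 107 (mod 247)
107 = H, so the signature checks out.

valid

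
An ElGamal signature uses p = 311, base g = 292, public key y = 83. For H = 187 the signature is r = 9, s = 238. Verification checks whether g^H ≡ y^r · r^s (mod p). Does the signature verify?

Left side g^H mod p:
292^187 mod 311 = 249
Right side y^r · r^s mod p:
83^9 mod 311 = 89
9^238 mod 311 = 188
89·188 = 16732 ≡ 249 (mod 311)
249 ≡ 249 (mod 311), so the signature is genuine.

verifies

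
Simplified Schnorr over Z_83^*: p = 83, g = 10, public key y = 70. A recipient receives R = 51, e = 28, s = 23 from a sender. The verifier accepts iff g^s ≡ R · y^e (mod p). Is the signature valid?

g^s mod p:
10^2 = 100 ≡ 17
10^4 ≡ 17^2 = 289 ≡ 40
10^8 ≡ 40^2 = 1600 ≡ 23
10^16 ≡ 23^2 = 529 ≡ 31
23 = 16 + 4 + 2 + 1, so 10^23 ≡ 31·40·17·10 ≡ 63 (mod 83)
R · y^e mod p:
70^2 = 4900 ≡ 3
70^4 ≡ 3^2 = 9
70^8 ≡ 9^2 = 81
70^16 ≡ 81^2 = 6561 ≡ 4
28 = 16 + 8 + 4, so 70^28 ≡ 4·81·9 ≡ 11 (mod 83)
51·11 = 561 ≡ 63 (mod 83)
63 ≡ 63 (mod 83); signature holds.

valid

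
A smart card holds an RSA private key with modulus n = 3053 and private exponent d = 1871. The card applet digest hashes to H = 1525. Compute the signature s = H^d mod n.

761

H^2 ≡ 1525^2 = 2325625 ≡ 2292
H^4 ≡ 2292^2 = 5253264 ≡ 2104
H^8 ≡ 2104^2 = 4426816 ≡ 3019
H^16 ≡ 3019^2 = 9114361 ≡ 1156
H^32 ≡ 1156^2 = 1336336 ≡ 2175
H^64 ≡ 2175^2 = 4730625 ≡ 1528
H^128 ≡ 1528^2 = 2334784 ≡ 2292
H^256 ≡ 2292^2 = 5253264 ≡ 2104
H^512 ≡ 2104^2 = 4426816 ≡ 3019
H^1024 ≡ 3019^2 = 9114361 ≡ 1156
1871 = 1024 + 512 + 256 + 64 + 8 + 4 + 2 + 1, so H^1871 ≡ 1156·3019·2104·1528·3019·2104·2292·1525 ≡ 761 (mod 3053)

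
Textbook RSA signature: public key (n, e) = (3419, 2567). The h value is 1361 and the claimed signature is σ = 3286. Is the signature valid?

Squares mod 3419: σ^1≡3286, σ^2≡594, σ^4≡679, σ^8≡2895, σ^16≡1056, σ^32≡542, σ^64≡3149, σ^128≡1101, σ^256≡1875, σ^512≡893, σ^1024≡822, σ^2048≡2141
2567 = 2048 + 512 + 4 + 2 + 1, so σ^2567 ≡ 2141·893·679·594·3286 ≡ 2058 (mod 3419)
σ^2567 mod 3419 = 2058, but h = 1361.

invalid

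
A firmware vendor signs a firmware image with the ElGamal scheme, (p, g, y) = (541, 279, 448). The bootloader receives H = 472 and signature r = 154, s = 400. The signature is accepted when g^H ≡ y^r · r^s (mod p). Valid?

yes

Left side g^H mod p:
279^2 = 77841 ≡ 478
279^4 ≡ 478^2 = 228484 ≡ 182
279^8 ≡ 182^2 = 33124 ≡ 123
279^16 ≡ 123^2 = 15129 ≡ 522
279^32 ≡ 522^2 = 272484 ≡ 361
279^64 ≡ 361^2 = 130321 ≡ 481
279^128 ≡ 481^2 = 231361 ≡ 354
279^256 ≡ 354^2 = 125316 ≡ 345
472 = 256 + 128 + 64 + 16 + 8, so 279^472 ≡ 345·354·481·522·123 ≡ 330 (mod 541)
Right side y^r · r^s mod p:
448^2 = 200704 ≡ 534
448^4 ≡ 534^2 = 285156 ≡ 49
448^8 ≡ 49^2 = 2401 ≡ 237
448^16 ≡ 237^2 = 56169 ≡ 446
448^32 ≡ 446^2 = 198916 ≡ 369
448^64 ≡ 369^2 = 136161 ≡ 370
448^128 ≡ 370^2 = 136900 ≡ 27
154 = 128 + 16 + 8 + 2, so 448^154 ≡ 27·446·237·534 ≡ 370 (mod 541)
154^2 = 23716 ≡ 453
154^4 ≡ 453^2 = 205209 ≡ 170
154^8 ≡ 170^2 = 28900 ≡ 227
154^16 ≡ 227^2 = 51529 ≡ 134
154^32 ≡ 134^2 = 17956 ≡ 103
154^64 ≡ 103^2 = 10609 ≡ 330
154^128 ≡ 330^2 = 108900 ≡ 159
154^256 ≡ 159^2 = 25281 ≡ 395
400 = 256 + 128 + 16, so 154^400 ≡ 395·159·134 ≡ 74 (mod 541)
370·74 = 27380 ≡ 330 (mod 541)
330 ≡ 330 (mod 541), so the signature is genuine.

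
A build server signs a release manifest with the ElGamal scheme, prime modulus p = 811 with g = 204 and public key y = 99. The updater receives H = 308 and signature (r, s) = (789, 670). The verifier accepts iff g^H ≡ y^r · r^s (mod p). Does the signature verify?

Left side g^H mod p:
204^2 = 41616 ≡ 255
204^4 ≡ 255^2 = 65025 ≡ 145
204^8 ≡ 145^2 = 21025 ≡ 750
204^16 ≡ 750^2 = 562500 ≡ 477
204^32 ≡ 477^2 = 227529 ≡ 449
204^64 ≡ 449^2 = 201601 ≡ 473
204^128 ≡ 473^2 = 223729 ≡ 704
204^256 ≡ 704^2 = 495616 ≡ 95
308 = 256 + 32 + 16 + 4, so 204^308 ≡ 95·449·477·145 ≡ 794 (mod 811)
Right side y^r · r^s mod p:
99^2 = 9801 ≡ 69
99^4 ≡ 69^2 = 4761 ≡ 706
99^8 ≡ 706^2 = 498436 ≡ 482
99^16 ≡ 482^2 = 232324 ≡ 378
99^32 ≡ 378^2 = 142884 ≡ 148
99^64 ≡ 148^2 = 21904 ≡ 7
99^128 ≡ 7^2 = 49
99^256 ≡ 49^2 = 2401 ≡ 779
99^512 ≡ 779^2 = 606841 ≡ 213
789 = 512 + 256 + 16 + 4 + 1, so 99^789 ≡ 213·779·378·706·99 ≡ 54 (mod 811)
789^2 = 622521 ≡ 484
789^4 ≡ 484^2 = 234256 ≡ 688
789^8 ≡ 688^2 = 473344 ≡ 531
789^16 ≡ 531^2 = 281961 ≡ 544
789^32 ≡ 544^2 = 295936 ≡ 732
789^64 ≡ 732^2 = 535824 ≡ 564
789^128 ≡ 564^2 = 318096 ≡ 184
789^256 ≡ 184^2 = 33856 ≡ 605
789^512 ≡ 605^2 = 366025 ≡ 264
670 = 512 + 128 + 16 + 8 + 4 + 2, so 789^670 ≡ 264·184·544·531·688·484 ≡ 255 (mod 811)
54·255 = 13770 ≡ 794 (mod 811)
794 ≡ 794 (mod 811), so the signature is genuine.

verifies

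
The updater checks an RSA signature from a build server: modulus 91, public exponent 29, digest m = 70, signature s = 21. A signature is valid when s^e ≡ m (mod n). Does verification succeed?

s^29 mod 91 = 21
s^29 mod 91 = 21, but m = 70.

fails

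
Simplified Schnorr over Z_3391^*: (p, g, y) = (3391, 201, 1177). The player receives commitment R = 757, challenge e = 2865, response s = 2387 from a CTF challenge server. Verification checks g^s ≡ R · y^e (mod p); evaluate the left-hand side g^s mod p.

363

Squares mod 3391: 201^1≡201, 201^2≡3100, 201^4≡3297, 201^8≡2054, 201^16≡512, 201^32≡1037, 201^64≡422, 201^128≡1752, 201^256≡649, 201^512≡717, 201^1024≡2048, 201^2048≡3028
2387 = 2048 + 256 + 64 + 16 + 2 + 1, so 201^2387 ≡ 3028·649·422·512·3100·201 ≡ 363 (mod 3391)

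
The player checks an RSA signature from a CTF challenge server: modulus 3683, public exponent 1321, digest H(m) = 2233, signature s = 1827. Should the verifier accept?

accept

s^2 ≡ 1827^2 = 3337929 ≡ 1131
s^4 ≡ 1131^2 = 1279161 ≡ 1160
s^8 ≡ 1160^2 = 1345600 ≡ 1305
s^16 ≡ 1305^2 = 1703025 ≡ 1479
s^32 ≡ 1479^2 = 2187441 ≡ 3422
s^64 ≡ 3422^2 = 11710084 ≡ 1827
s^128 ≡ 1827^2 = 3337929 ≡ 1131
s^256 ≡ 1131^2 = 1279161 ≡ 1160
s^512 ≡ 1160^2 = 1345600 ≡ 1305
s^1024 ≡ 1305^2 = 1703025 ≡ 1479
1321 = 1024 + 256 + 32 + 8 + 1, so s^1321 ≡ 1479·1160·3422·1305·1827 ≡ 2233 (mod 3683)
s^1321 mod 3683 = 2233 matches H(m).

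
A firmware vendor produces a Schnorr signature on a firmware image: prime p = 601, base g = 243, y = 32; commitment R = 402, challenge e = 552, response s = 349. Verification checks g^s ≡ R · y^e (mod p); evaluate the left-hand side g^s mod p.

243^2 = 59049 ≡ 151
243^4 ≡ 151^2 = 22801 ≡ 564
243^8 ≡ 564^2 = 318096 ≡ 167
243^16 ≡ 167^2 = 27889 ≡ 243
243^32 ≡ 243^2 = 59049 ≡ 151
243^64 ≡ 151^2 = 22801 ≡ 564
243^128 ≡ 564^2 = 318096 ≡ 167
243^256 ≡ 167^2 = 27889 ≡ 243
349 = 256 + 64 + 16 + 8 + 4 + 1, so 243^349 ≡ 243·564·243·167·564·243 ≡ 564 (mod 601)

564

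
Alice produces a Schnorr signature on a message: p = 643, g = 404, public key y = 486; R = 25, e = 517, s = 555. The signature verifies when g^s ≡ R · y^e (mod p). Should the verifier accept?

reject

g^s mod p:
404^2 = 163216 ≡ 537
404^4 ≡ 537^2 = 288369 ≡ 305
404^8 ≡ 305^2 = 93025 ≡ 433
404^16 ≡ 433^2 = 187489 ≡ 376
404^32 ≡ 376^2 = 141376 ≡ 559
404^64 ≡ 559^2 = 312481 ≡ 626
404^128 ≡ 626^2 = 391876 ≡ 289
404^256 ≡ 289^2 = 83521 ≡ 574
404^512 ≡ 574^2 = 329476 ≡ 260
555 = 512 + 32 + 8 + 2 + 1, so 404^555 ≡ 260·559·433·537·404 ≡ 281 (mod 643)
R · y^e mod p:
486^2 = 236196 ≡ 215
486^4 ≡ 215^2 = 46225 ≡ 572
486^8 ≡ 572^2 = 327184 ≡ 540
486^16 ≡ 540^2 = 291600 ≡ 321
486^32 ≡ 321^2 = 103041 ≡ 161
486^64 ≡ 161^2 = 25921 ≡ 201
486^128 ≡ 201^2 = 40401 ≡ 535
486^256 ≡ 535^2 = 286225 ≡ 90
486^512 ≡ 90^2 = 8100 ≡ 384
517 = 512 + 4 + 1, so 486^517 ≡ 384·572·486 ≡ 640 (mod 643)
25·640 = 16000 ≡ 568 (mod 643)
281 ≠ 568; the check fails.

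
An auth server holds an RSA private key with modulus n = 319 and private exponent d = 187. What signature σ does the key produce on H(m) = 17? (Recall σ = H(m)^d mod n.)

41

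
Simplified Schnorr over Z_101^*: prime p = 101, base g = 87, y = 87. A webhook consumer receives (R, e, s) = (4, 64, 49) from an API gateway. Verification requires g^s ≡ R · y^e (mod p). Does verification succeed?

fails

g^s mod p:
87^2 = 7569 ≡ 95
87^4 ≡ 95^2 = 9025 ≡ 36
87^8 ≡ 36^2 = 1296 ≡ 84
87^16 ≡ 84^2 = 7056 ≡ 87
87^32 ≡ 87^2 = 7569 ≡ 95
49 = 32 + 16 + 1, so 87^49 ≡ 95·87·87 ≡ 36 (mod 101)
R · y^e mod p:
87^2 = 7569 ≡ 95
87^4 ≡ 95^2 = 9025 ≡ 36
87^8 ≡ 36^2 = 1296 ≡ 84
87^16 ≡ 84^2 = 7056 ≡ 87
87^32 ≡ 87^2 = 7569 ≡ 95
87^64 ≡ 95^2 = 9025 ≡ 36
4·36 = 144 ≡ 43 (mod 101)
36 ≠ 43; the check fails.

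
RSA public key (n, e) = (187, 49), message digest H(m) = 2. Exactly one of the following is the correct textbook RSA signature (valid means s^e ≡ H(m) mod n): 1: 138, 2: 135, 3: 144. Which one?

Candidate 1: Squares mod 187: 138^1≡138, 138^2≡157, 138^4≡152, 138^8≡103, 138^16≡137, 138^32≡69; 49 = 32 + 16 + 1, so 138^49 ≡ 69·137·138 ≡ 2 (mod 187)
  → matches H(m) = 2
Candidate 2: Squares mod 187: 135^1≡135, 135^2≡86, 135^4≡103, 135^8≡137, 135^16≡69, 135^32≡86; 49 = 32 + 16 + 1, so 135^49 ≡ 86·69·135 ≡ 169 (mod 187)
Candidate 3: Squares mod 187: 144^1≡144, 144^2≡166, 144^4≡67, 144^8≡1, 144^16≡1, 144^32≡1; 49 = 32 + 16 + 1, so 144^49 ≡ 1·1·144 ≡ 144 (mod 187)

1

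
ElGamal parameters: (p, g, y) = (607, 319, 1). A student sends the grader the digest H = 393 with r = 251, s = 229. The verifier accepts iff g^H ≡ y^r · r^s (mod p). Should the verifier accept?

Left side g^H mod p:
319^2 = 101761 ≡ 392
319^4 ≡ 392^2 = 153664 ≡ 93
319^8 ≡ 93^2 = 8649 ≡ 151
319^16 ≡ 151^2 = 22801 ≡ 342
319^32 ≡ 342^2 = 116964 ≡ 420
319^64 ≡ 420^2 = 176400 ≡ 370
319^128 ≡ 370^2 = 136900 ≡ 325
319^256 ≡ 325^2 = 105625 ≡ 7
393 = 256 + 128 + 8 + 1, so 319^393 ≡ 7·325·151·319 ≡ 337 (mod 607)
Right side y^r · r^s mod p:
1^2 = 1
1^4 ≡ 1^2 = 1
1^8 ≡ 1^2 = 1
1^16 ≡ 1^2 = 1
1^32 ≡ 1^2 = 1
1^64 ≡ 1^2 = 1
1^128 ≡ 1^2 = 1
251 = 128 + 64 + 32 + 16 + 8 + 2 + 1, so 1^251 ≡ 1·1·1·1·1·1·1 ≡ 1 (mod 607)
251^2 = 63001 ≡ 480
251^4 ≡ 480^2 = 230400 ≡ 347
251^8 ≡ 347^2 = 120409 ≡ 223
251^16 ≡ 223^2 = 49729 ≡ 562
251^32 ≡ 562^2 = 315844 ≡ 204
251^64 ≡ 204^2 = 41616 ≡ 340
251^128 ≡ 340^2 = 115600 ≡ 270
229 = 128 + 64 + 32 + 4 + 1, so 251^229 ≡ 270·340·204·347·251 ≡ 337 (mod 607)
1·337 = 337 ≡ 337 (mod 607)
337 ≡ 337 (mod 607), so the signature is genuine.

accept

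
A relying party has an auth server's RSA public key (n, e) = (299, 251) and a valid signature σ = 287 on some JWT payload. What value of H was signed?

σ^251 mod 299 = 157

157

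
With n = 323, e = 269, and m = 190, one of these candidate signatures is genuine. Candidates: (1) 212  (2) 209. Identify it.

Candidate 1: Squares mod 323: 212^1≡212, 212^2≡47, 212^4≡271, 212^8≡120, 212^16≡188, 212^32≡137, 212^64≡35, 212^128≡256, 212^256≡290; 269 = 256 + 8 + 4 + 1, so 212^269 ≡ 290·120·271·212 ≡ 298 (mod 323)
Candidate 2: Squares mod 323: 209^1≡209, 209^2≡76, 209^4≡285, 209^8≡152, 209^16≡171, 209^32≡171, 209^64≡171, 209^128≡171, 209^256≡171; 269 = 256 + 8 + 4 + 1, so 209^269 ≡ 171·152·285·209 ≡ 190 (mod 323)
  → matches m = 190

2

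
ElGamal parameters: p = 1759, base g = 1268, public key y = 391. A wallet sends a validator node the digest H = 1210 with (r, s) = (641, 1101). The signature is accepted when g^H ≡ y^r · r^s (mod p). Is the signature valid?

invalid

Left side g^H mod p:
Squares mod 1759: 1268^1≡1268, 1268^2≡98, 1268^4≡809, 1268^8≡133, 1268^16≡99, 1268^32≡1006, 1268^64≡611, 1268^128≡413, 1268^256≡1705, 1268^512≡1157, 1268^1024≡50
1210 = 1024 + 128 + 32 + 16 + 8 + 2, so 1268^1210 ≡ 50·413·1006·99·133·98 ≡ 1273 (mod 1759)
Right side y^r · r^s mod p:
Squares mod 1759: 391^1≡391, 391^2≡1607, 391^4≡237, 391^8≡1640, 391^16≡89, 391^32≡885, 391^64≡470, 391^128≡1025, 391^256≡502, 391^512≡467
641 = 512 + 128 + 1, so 391^641 ≡ 467·1025·391 ≡ 807 (mod 1759)
Squares mod 1759: 641^1≡641, 641^2≡1034, 641^4≡1443, 641^8≡1352, 641^16≡303, 641^32≡341, 641^64≡187, 641^128≡1548, 641^256≡546, 641^512≡845, 641^1024≡1630
1101 = 1024 + 64 + 8 + 4 + 1, so 641^1101 ≡ 1630·187·1352·1443·641 ≡ 531 (mod 1759)
807·531 = 428517 ≡ 1080 (mod 1759)
1273 ≠ 1080, so verification fails.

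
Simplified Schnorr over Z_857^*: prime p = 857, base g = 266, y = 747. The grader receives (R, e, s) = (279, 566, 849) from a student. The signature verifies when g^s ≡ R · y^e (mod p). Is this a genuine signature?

g^s mod p:
Squares mod 857: 266^1≡266, 266^2≡482, 266^4≡77, 266^8≡787, 266^16≡615, 266^32≡288, 266^64≡672, 266^128≡802, 266^256≡454, 266^512≡436
849 = 512 + 256 + 64 + 16 + 1, so 266^849 ≡ 436·454·672·615·266 ≡ 339 (mod 857)
R · y^e mod p:
Squares mod 857: 747^1≡747, 747^2≡102, 747^4≡120, 747^8≡688, 747^16≡280, 747^32≡413, 747^64≡26, 747^128≡676, 747^256≡195, 747^512≡317
566 = 512 + 32 + 16 + 4 + 2, so 747^566 ≡ 317·413·280·120·102 ≡ 598 (mod 857)
279·598 = 166842 ≡ 584 (mod 857)
339 ≠ 584; the check fails.

forged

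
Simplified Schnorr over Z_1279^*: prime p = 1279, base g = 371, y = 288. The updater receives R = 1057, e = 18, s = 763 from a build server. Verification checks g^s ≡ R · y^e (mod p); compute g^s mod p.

842

371^2 = 137641 ≡ 788
371^4 ≡ 788^2 = 620944 ≡ 629
371^8 ≡ 629^2 = 395641 ≡ 430
371^16 ≡ 430^2 = 184900 ≡ 724
371^32 ≡ 724^2 = 524176 ≡ 1065
371^64 ≡ 1065^2 = 1134225 ≡ 1031
371^128 ≡ 1031^2 = 1062961 ≡ 112
371^256 ≡ 112^2 = 12544 ≡ 1033
371^512 ≡ 1033^2 = 1067089 ≡ 403
763 = 512 + 128 + 64 + 32 + 16 + 8 + 2 + 1, so 371^763 ≡ 403·112·1031·1065·724·430·788·371 ≡ 842 (mod 1279)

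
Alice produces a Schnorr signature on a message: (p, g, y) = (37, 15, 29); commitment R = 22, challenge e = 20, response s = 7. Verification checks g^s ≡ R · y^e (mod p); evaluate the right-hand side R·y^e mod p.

35

29^2 = 841 ≡ 27
29^4 ≡ 27^2 = 729 ≡ 26
29^8 ≡ 26^2 = 676 ≡ 10
29^16 ≡ 10^2 = 100 ≡ 26
20 = 16 + 4, so 29^20 ≡ 26·26 ≡ 10 (mod 37)
R · y^e ≡ 22·10 = 220 ≡ 35 (mod 37)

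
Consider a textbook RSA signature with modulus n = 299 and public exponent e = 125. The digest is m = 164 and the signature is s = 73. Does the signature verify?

verifies

s^2 ≡ 73^2 = 5329 ≡ 246
s^4 ≡ 246^2 = 60516 ≡ 118
s^8 ≡ 118^2 = 13924 ≡ 170
s^16 ≡ 170^2 = 28900 ≡ 196
s^32 ≡ 196^2 = 38416 ≡ 144
s^64 ≡ 144^2 = 20736 ≡ 105
125 = 64 + 32 + 16 + 8 + 4 + 1, so s^125 ≡ 105·144·196·170·118·73 ≡ 164 (mod 299)
s^125 mod 299 = 164 matches m.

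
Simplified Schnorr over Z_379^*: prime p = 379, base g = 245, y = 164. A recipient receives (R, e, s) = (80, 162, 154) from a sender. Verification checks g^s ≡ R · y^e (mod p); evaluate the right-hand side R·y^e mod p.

61

164^2 = 26896 ≡ 366
164^4 ≡ 366^2 = 133956 ≡ 169
164^8 ≡ 169^2 = 28561 ≡ 136
164^16 ≡ 136^2 = 18496 ≡ 304
164^32 ≡ 304^2 = 92416 ≡ 319
164^64 ≡ 319^2 = 101761 ≡ 189
164^128 ≡ 189^2 = 35721 ≡ 95
162 = 128 + 32 + 2, so 164^162 ≡ 95·319·366 ≡ 195 (mod 379)
R · y^e ≡ 80·195 = 15600 ≡ 61 (mod 379)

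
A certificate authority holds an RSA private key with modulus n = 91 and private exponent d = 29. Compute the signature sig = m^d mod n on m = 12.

38

m^2 ≡ 12^2 = 144 ≡ 53
m^4 ≡ 53^2 = 2809 ≡ 79
m^8 ≡ 79^2 = 6241 ≡ 53
m^16 ≡ 53^2 = 2809 ≡ 79
29 = 16 + 8 + 4 + 1, so m^29 ≡ 79·53·79·12 ≡ 38 (mod 91)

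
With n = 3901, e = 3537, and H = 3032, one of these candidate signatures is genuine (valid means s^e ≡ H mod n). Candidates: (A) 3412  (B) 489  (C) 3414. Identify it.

Candidate A: Squares mod 3901: 3412^1≡3412, 3412^2≡1160, 3412^4≡3656, 3412^8≡1510, 3412^16≡1916, 3412^32≡215, 3412^64≡3314, 3412^128≡1281, 3412^256≡2541, 3412^512≡526, 3412^1024≡3606, 3412^2048≡1203; 3537 = 2048 + 1024 + 256 + 128 + 64 + 16 + 1, so 3412^3537 ≡ 1203·3606·2541·1281·3314·1916·3412 ≡ 3032 (mod 3901)
  → matches H = 3032
Candidate B: Squares mod 3901: 489^1≡489, 489^2≡1160, 489^4≡3656, 489^8≡1510, 489^16≡1916, 489^32≡215, 489^64≡3314, 489^128≡1281, 489^256≡2541, 489^512≡526, 489^1024≡3606, 489^2048≡1203; 3537 = 2048 + 1024 + 256 + 128 + 64 + 16 + 1, so 489^3537 ≡ 1203·3606·2541·1281·3314·1916·489 ≡ 869 (mod 3901)
Candidate C: Squares mod 3901: 3414^1≡3414, 3414^2≡3109, 3414^4≡3104, 3414^8≡3247, 3414^16≡2507, 3414^32≡538, 3414^64≡770, 3414^128≡3849, 3414^256≡2704, 3414^512≡1142, 3414^1024≡1230, 3414^2048≡3213; 3537 = 2048 + 1024 + 256 + 128 + 64 + 16 + 1, so 3414^3537 ≡ 3213·1230·2704·3849·770·2507·3414 ≡ 2520 (mod 3901)

A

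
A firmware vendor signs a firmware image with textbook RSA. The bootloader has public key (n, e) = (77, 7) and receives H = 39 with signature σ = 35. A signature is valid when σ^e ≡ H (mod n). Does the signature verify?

does not verify

Squares mod 77: σ^1≡35, σ^2≡70, σ^4≡49
7 = 4 + 2 + 1, so σ^7 ≡ 49·70·35 ≡ 7 (mod 77)
The recovered value 7 does not match the digest 39.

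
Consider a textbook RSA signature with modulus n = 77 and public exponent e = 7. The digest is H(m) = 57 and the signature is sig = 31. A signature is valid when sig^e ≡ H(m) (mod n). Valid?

no

sig^2 ≡ 31^2 = 961 ≡ 37
sig^4 ≡ 37^2 = 1369 ≡ 60
7 = 4 + 2 + 1, so sig^7 ≡ 60·37·31 ≡ 59 (mod 77)
59 ≠ 57, so verification fails.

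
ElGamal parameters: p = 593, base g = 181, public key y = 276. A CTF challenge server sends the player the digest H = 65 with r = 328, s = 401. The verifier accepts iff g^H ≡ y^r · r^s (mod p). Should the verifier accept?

accept

Left side g^H mod p:
181^2 = 32761 ≡ 146
181^4 ≡ 146^2 = 21316 ≡ 561
181^8 ≡ 561^2 = 314721 ≡ 431
181^16 ≡ 431^2 = 185761 ≡ 152
181^32 ≡ 152^2 = 23104 ≡ 570
181^64 ≡ 570^2 = 324900 ≡ 529
65 = 64 + 1, so 181^65 ≡ 529·181 ≡ 276 (mod 593)
Right side y^r · r^s mod p:
276^2 = 76176 ≡ 272
276^4 ≡ 272^2 = 73984 ≡ 452
276^8 ≡ 452^2 = 204304 ≡ 312
276^16 ≡ 312^2 = 97344 ≡ 92
276^32 ≡ 92^2 = 8464 ≡ 162
276^64 ≡ 162^2 = 26244 ≡ 152
276^128 ≡ 152^2 = 23104 ≡ 570
276^256 ≡ 570^2 = 324900 ≡ 529
328 = 256 + 64 + 8, so 276^328 ≡ 529·152·312 ≡ 431 (mod 593)
328^2 = 107584 ≡ 251
328^4 ≡ 251^2 = 63001 ≡ 143
328^8 ≡ 143^2 = 20449 ≡ 287
328^16 ≡ 287^2 = 82369 ≡ 535
328^32 ≡ 535^2 = 286225 ≡ 399
328^64 ≡ 399^2 = 159201 ≡ 277
328^128 ≡ 277^2 = 76729 ≡ 232
328^256 ≡ 232^2 = 53824 ≡ 454
401 = 256 + 128 + 16 + 1, so 328^401 ≡ 454·232·535·328 ≡ 174 (mod 593)
431·174 = 74994 ≡ 276 (mod 593)
276 ≡ 276 (mod 593), so the signature is genuine.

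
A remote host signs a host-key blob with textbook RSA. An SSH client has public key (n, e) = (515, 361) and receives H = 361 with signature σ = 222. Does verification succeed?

σ^361 mod 515 = 337
The recovered value 337 does not match the digest 361.

fails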